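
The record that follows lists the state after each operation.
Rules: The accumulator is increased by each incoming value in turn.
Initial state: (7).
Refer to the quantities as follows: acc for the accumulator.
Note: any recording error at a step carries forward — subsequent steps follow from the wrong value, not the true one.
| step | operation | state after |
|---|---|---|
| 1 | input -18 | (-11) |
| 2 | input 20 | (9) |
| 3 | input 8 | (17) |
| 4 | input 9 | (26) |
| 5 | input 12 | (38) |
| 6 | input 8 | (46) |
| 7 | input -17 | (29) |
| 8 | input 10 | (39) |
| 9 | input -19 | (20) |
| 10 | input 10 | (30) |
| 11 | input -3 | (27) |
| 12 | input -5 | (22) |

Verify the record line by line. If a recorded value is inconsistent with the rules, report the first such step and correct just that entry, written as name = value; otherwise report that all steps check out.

Recomputing the run from the initial state:
step 1: acc = -11
step 2: acc = 9
step 3: acc = 17
step 4: acc = 26
step 5: acc = 38
step 6: acc = 46
step 7: acc = 29
step 8: acc = 39
step 9: acc = 20
step 10: acc = 30
step 11: acc = 27
step 12: acc = 22
This matches the record at every step.

no error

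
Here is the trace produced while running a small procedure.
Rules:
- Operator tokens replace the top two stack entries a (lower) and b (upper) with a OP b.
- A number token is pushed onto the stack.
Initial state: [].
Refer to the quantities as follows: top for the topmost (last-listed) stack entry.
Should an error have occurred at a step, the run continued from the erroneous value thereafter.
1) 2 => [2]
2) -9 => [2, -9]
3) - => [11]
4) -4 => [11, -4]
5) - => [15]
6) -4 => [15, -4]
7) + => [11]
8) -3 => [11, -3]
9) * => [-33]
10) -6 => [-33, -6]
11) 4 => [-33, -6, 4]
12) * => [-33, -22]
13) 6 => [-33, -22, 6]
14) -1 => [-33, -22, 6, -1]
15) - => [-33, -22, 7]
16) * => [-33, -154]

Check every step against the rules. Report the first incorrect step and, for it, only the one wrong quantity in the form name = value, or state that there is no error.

step 12, top = -24

Recomputing the run from the initial state:
step 1: [2]
step 2: [2, -9]
step 3: [11]
step 4: [11, -4]
step 5: [15]
step 6: [15, -4]
step 7: [11]
step 8: [11, -3]
step 9: [-33]
step 10: [-33, -6]
step 11: [-33, -6, 4]
step 12: [-33, -24]
step 13: [-33, -24, 6]
step 14: [-33, -24, 6, -1]
step 15: [-33, -24, 7]
step 16: [-33, -168]
The first disagreement with the trace is at step 12, where the value should be top = -24.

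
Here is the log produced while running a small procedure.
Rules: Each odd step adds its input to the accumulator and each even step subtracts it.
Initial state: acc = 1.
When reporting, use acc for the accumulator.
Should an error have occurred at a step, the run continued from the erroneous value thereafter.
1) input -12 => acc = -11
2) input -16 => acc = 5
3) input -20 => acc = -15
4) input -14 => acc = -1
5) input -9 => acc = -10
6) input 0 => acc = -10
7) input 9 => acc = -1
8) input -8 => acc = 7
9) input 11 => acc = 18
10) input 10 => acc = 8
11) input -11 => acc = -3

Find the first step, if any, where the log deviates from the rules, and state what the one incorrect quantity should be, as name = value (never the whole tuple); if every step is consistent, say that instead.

Recomputing the run from the initial state:
step 1: acc = -11
step 2: acc = 5
step 3: acc = -15
step 4: acc = -1
step 5: acc = -10
step 6: acc = -10
step 7: acc = -1
step 8: acc = 7
step 9: acc = 18
step 10: acc = 8
step 11: acc = -3
This matches the log at every step.

no error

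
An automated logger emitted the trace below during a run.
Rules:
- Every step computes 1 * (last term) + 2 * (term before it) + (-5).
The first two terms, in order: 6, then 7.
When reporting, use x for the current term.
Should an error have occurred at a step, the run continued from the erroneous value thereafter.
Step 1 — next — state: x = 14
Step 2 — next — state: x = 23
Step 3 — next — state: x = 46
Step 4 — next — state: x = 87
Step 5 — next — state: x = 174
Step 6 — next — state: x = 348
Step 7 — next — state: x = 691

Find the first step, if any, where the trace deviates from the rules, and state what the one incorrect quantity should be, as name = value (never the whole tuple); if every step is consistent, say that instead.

step 6, x = 343

step 1: x = 1*(7) + (2)*(6) + (-5) = 14 -> no discrepancy
step 2: x = 1*(14) + (2)*(7) + (-5) = 23 -> verified
step 3: x = 1*(23) + (2)*(14) + (-5) = 46 -> verified
step 4: x = 1*(46) + (2)*(23) + (-5) = 87 -> consistent with the trace
step 5: x = 1*(87) + (2)*(46) + (-5) = 174 -> consistent with the trace
step 6: x = 1*(174) + (2)*(87) + (-5) = 343 -> first mismatch against the trace
First incorrect step: 6; the correct value is x = 343.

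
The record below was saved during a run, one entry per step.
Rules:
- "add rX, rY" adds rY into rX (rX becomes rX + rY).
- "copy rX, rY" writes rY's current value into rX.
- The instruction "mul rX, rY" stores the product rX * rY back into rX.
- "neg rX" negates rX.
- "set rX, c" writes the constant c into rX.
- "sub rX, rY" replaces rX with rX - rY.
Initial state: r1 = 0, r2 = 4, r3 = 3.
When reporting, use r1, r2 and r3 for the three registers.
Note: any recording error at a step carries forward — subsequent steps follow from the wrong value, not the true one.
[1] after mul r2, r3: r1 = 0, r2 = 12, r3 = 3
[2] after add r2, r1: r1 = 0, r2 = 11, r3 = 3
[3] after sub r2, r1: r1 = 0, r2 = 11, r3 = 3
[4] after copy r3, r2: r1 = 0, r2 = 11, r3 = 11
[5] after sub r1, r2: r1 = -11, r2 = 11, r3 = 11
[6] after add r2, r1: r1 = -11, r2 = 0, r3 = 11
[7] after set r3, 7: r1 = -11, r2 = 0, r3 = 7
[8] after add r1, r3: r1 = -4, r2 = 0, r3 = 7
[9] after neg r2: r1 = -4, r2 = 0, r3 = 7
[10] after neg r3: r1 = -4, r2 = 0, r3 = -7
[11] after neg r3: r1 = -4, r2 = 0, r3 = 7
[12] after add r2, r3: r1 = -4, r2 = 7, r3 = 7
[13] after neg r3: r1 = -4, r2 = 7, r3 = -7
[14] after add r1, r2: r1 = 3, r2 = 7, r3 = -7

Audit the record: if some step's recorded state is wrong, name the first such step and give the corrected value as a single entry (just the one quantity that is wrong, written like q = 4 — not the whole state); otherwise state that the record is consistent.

Recomputing the run from the initial state:
step 1: r1 = 0, r2 = 12, r3 = 3
step 2: r1 = 0, r2 = 12, r3 = 3
step 3: r1 = 0, r2 = 12, r3 = 3
step 4: r1 = 0, r2 = 12, r3 = 12
step 5: r1 = -12, r2 = 12, r3 = 12
step 6: r1 = -12, r2 = 0, r3 = 12
step 7: r1 = -12, r2 = 0, r3 = 7
step 8: r1 = -5, r2 = 0, r3 = 7
step 9: r1 = -5, r2 = 0, r3 = 7
step 10: r1 = -5, r2 = 0, r3 = -7
step 11: r1 = -5, r2 = 0, r3 = 7
step 12: r1 = -5, r2 = 7, r3 = 7
step 13: r1 = -5, r2 = 7, r3 = -7
step 14: r1 = 2, r2 = 7, r3 = -7
The first disagreement with the record is at step 2, where the value should be r2 = 12.

step 2, r2 = 12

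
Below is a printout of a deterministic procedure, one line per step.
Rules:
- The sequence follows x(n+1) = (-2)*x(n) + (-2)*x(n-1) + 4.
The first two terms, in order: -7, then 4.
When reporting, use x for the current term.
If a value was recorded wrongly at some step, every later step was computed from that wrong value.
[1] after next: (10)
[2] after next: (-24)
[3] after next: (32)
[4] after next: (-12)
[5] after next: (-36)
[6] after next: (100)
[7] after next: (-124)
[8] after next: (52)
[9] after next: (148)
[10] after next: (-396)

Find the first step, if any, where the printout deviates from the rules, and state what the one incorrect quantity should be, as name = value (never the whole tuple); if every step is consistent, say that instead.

no error

1. x = -2*(4) + (-2)*(-7) + (4) = 10 (consistent with the printout)
2. x = -2*(10) + (-2)*(4) + (4) = -24 (same as recorded)
3. x = -2*(-24) + (-2)*(10) + (4) = 32 (exactly as logged)
4. x = -2*(32) + (-2)*(-24) + (4) = -12 (exactly as logged)
5. x = -2*(-12) + (-2)*(32) + (4) = -36 (verified)
6. x = -2*(-36) + (-2)*(-12) + (4) = 100 (consistent with the printout)
7. x = -2*(100) + (-2)*(-36) + (4) = -124 (verified)
8. x = -2*(-124) + (-2)*(100) + (4) = 52 (consistent with the printout)
9. x = -2*(52) + (-2)*(-124) + (4) = 148 (confirmed correct)
10. x = -2*(148) + (-2)*(52) + (4) = -396 (verified)
All entries verified; no error found.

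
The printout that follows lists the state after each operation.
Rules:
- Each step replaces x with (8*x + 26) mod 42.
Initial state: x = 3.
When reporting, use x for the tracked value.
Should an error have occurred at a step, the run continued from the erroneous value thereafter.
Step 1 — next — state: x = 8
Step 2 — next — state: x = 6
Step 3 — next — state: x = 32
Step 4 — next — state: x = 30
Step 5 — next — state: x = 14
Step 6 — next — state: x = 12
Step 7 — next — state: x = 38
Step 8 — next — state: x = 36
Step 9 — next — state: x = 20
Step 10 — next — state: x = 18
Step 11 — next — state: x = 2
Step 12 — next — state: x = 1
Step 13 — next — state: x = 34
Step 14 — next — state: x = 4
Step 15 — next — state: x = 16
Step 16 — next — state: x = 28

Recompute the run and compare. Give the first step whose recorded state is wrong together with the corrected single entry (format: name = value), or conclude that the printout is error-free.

step 12, x = 0

Step 1: x = (8*3 + 26) mod 42 = 8 — consistent with the printout.
Step 2: x = (8*8 + 26) mod 42 = 6 — no discrepancy.
Step 3: x = (8*6 + 26) mod 42 = 32 — verified.
Step 4: x = (8*32 + 26) mod 42 = 30 — confirmed correct.
Step 5: x = (8*30 + 26) mod 42 = 14 — checks out.
Step 6: x = (8*14 + 26) mod 42 = 12 — matches.
Step 7: x = (8*12 + 26) mod 42 = 38 — consistent with the printout.
Step 8: x = (8*38 + 26) mod 42 = 36 — verified.
Step 9: x = (8*36 + 26) mod 42 = 20 — same as recorded.
Step 10: x = (8*20 + 26) mod 42 = 18 — consistent with the printout.
Step 11: x = (8*18 + 26) mod 42 = 2 — agrees with the printout.
Step 12: x = (8*2 + 26) mod 42 = 0 — not what was recorded.
The audit stops at step 12: the recorded entry is wrong and should be x = 0.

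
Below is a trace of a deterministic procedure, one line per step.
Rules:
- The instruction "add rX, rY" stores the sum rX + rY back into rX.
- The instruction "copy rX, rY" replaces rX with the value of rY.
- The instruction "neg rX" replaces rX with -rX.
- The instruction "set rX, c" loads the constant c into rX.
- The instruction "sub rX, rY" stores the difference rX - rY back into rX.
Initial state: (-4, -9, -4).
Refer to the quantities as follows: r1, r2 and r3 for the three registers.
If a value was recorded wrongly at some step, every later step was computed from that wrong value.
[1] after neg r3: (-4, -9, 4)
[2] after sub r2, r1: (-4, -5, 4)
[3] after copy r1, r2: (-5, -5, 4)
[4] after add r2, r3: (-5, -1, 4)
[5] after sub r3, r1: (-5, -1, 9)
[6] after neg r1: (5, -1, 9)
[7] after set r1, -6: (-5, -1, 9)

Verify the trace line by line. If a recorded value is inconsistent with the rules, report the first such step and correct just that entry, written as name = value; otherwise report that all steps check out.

Step 1: r3 = -(-4) = 4 — exactly as logged.
Step 2: r2 = -9 - -4 = -5 — confirmed correct.
Step 3: r1 = -5 — verified.
Step 4: r2 = -5 + 4 = -1 — exactly as logged.
Step 5: r3 = 4 - -5 = 9 — agrees with the trace.
Step 6: r1 = -(-5) = 5 — agrees with the trace.
Step 7: r1 = -6 — first mismatch against the trace.
First incorrect step: 7; the correct value is r1 = -6.

step 7, r1 = -6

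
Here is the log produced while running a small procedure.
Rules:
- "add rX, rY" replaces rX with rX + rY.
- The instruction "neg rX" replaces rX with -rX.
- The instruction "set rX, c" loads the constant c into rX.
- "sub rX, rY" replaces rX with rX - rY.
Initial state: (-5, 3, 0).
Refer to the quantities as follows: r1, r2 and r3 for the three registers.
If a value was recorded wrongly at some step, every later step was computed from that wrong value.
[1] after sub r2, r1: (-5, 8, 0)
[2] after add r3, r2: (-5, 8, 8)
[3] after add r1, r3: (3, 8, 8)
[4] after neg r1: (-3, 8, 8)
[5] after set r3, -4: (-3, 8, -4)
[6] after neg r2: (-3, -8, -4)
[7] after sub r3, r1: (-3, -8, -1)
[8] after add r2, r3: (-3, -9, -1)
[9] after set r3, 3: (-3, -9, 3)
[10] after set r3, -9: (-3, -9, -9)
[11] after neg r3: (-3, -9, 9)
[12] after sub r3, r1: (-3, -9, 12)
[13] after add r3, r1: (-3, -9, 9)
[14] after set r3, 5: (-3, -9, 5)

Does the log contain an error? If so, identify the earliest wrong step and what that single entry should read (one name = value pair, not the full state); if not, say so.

no error

Recomputing the run from the initial state:
step 1: r1 = -5, r2 = 8, r3 = 0
step 2: r1 = -5, r2 = 8, r3 = 8
step 3: r1 = 3, r2 = 8, r3 = 8
step 4: r1 = -3, r2 = 8, r3 = 8
step 5: r1 = -3, r2 = 8, r3 = -4
step 6: r1 = -3, r2 = -8, r3 = -4
step 7: r1 = -3, r2 = -8, r3 = -1
step 8: r1 = -3, r2 = -9, r3 = -1
step 9: r1 = -3, r2 = -9, r3 = 3
step 10: r1 = -3, r2 = -9, r3 = -9
step 11: r1 = -3, r2 = -9, r3 = 9
step 12: r1 = -3, r2 = -9, r3 = 12
step 13: r1 = -3, r2 = -9, r3 = 9
step 14: r1 = -3, r2 = -9, r3 = 5
This matches the log at every step.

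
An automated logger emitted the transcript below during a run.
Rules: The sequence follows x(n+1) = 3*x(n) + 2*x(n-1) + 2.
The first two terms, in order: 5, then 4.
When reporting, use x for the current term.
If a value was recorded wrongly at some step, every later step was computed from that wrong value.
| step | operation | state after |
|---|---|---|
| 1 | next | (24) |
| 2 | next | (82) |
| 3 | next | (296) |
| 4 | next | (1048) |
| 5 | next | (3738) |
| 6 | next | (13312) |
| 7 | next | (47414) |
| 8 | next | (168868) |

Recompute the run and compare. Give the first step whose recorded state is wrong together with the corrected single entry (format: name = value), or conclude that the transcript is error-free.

step 4, x = 1054

Step 1: x = 3*(4) + (2)*(5) + (2) = 24 — agrees with the transcript.
Step 2: x = 3*(24) + (2)*(4) + (2) = 82 — confirmed correct.
Step 3: x = 3*(82) + (2)*(24) + (2) = 296 — checks out.
Step 4: x = 3*(296) + (2)*(82) + (2) = 1054 — the recorded entry deviates here.
The earliest wrong entry is at step 4: it should read x = 1054.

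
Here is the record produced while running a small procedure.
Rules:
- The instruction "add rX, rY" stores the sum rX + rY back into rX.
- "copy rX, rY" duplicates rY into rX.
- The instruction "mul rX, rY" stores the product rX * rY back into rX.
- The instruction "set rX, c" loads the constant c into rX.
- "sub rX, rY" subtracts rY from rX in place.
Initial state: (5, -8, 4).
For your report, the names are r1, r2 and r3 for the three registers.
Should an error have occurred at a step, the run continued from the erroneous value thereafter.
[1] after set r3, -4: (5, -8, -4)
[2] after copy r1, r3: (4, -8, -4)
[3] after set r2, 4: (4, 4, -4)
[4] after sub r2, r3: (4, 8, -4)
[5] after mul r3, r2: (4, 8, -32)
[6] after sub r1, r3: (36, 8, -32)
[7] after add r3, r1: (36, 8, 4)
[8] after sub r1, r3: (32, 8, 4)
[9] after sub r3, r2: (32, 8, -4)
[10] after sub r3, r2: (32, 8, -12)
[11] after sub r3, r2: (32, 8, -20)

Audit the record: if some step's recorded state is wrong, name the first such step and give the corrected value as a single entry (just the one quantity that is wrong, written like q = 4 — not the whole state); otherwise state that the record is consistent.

Recomputing the run from the initial state:
step 1: r1 = 5, r2 = -8, r3 = -4
step 2: r1 = -4, r2 = -8, r3 = -4
step 3: r1 = -4, r2 = 4, r3 = -4
step 4: r1 = -4, r2 = 8, r3 = -4
step 5: r1 = -4, r2 = 8, r3 = -32
step 6: r1 = 28, r2 = 8, r3 = -32
step 7: r1 = 28, r2 = 8, r3 = -4
step 8: r1 = 32, r2 = 8, r3 = -4
step 9: r1 = 32, r2 = 8, r3 = -12
step 10: r1 = 32, r2 = 8, r3 = -20
step 11: r1 = 32, r2 = 8, r3 = -28
The first disagreement with the record is at step 2, where the value should be r1 = -4.

step 2, r1 = -4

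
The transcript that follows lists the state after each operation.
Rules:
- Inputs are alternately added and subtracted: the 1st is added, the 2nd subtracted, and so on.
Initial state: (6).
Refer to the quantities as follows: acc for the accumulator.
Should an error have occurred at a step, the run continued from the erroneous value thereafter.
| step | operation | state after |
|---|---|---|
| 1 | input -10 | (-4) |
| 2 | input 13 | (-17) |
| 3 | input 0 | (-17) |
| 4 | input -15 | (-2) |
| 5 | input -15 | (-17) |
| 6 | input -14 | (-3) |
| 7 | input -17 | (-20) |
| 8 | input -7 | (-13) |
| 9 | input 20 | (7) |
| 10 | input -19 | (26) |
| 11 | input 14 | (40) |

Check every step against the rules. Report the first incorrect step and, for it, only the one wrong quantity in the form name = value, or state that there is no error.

no error

Step 1: acc = 6 + -10 = -4 — checks out.
Step 2: acc = -4 - 13 = -17 — in agreement.
Step 3: acc = -17 + 0 = -17 — no discrepancy.
Step 4: acc = -17 - -15 = -2 — verified.
Step 5: acc = -2 + -15 = -17 — same as recorded.
Step 6: acc = -17 - -14 = -3 — exactly as logged.
Step 7: acc = -3 + -17 = -20 — verified.
Step 8: acc = -20 - -7 = -13 — confirmed correct.
Step 9: acc = -13 + 20 = 7 — matches.
Step 10: acc = 7 - -19 = 26 — verified.
Step 11: acc = 26 + 14 = 40 — confirmed correct.
All steps check out; nothing to correct.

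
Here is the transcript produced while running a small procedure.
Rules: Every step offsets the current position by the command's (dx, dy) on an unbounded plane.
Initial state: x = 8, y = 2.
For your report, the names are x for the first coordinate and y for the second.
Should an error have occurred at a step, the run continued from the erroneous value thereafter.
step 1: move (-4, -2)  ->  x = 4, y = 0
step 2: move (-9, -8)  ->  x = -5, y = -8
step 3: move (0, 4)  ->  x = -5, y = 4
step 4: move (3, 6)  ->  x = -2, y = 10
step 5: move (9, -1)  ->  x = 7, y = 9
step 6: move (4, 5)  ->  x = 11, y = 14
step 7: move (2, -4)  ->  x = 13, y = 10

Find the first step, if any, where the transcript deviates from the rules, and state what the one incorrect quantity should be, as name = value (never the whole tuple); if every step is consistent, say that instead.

step 3, y = -4

Step 1: x = 8 + (-4) = 4, y = 2 + (-2) = 0 — verified.
Step 2: x = 4 + (-9) = -5, y = 0 + (-8) = -8 — exactly as logged.
Step 3: x = -5 + (0) = -5, y = -8 + (4) = -4 — the transcript disagrees here.
So the first discrepancy is step 3, where the right value is y = -4.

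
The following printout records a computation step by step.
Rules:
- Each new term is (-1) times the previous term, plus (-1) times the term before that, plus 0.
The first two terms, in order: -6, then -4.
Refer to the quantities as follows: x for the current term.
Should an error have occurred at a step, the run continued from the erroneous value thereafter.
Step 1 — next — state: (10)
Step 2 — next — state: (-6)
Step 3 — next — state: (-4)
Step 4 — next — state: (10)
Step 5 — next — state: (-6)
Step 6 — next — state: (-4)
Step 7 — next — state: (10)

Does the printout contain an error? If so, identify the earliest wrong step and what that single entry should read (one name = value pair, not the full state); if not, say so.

Recomputing the run from the initial state:
step 1: x = 10
step 2: x = -6
step 3: x = -4
step 4: x = 10
step 5: x = -6
step 6: x = -4
step 7: x = 10
This matches the printout at every step.

no error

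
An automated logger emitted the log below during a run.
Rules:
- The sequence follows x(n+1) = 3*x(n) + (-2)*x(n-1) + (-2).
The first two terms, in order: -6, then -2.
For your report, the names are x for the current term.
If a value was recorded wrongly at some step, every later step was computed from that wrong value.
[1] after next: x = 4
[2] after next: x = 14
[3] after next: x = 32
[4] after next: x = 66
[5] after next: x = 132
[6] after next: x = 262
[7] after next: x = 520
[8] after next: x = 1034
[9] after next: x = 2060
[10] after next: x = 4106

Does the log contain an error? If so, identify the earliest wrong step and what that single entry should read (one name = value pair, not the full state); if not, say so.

Recomputing the run from the initial state:
step 1: x = 4
step 2: x = 14
step 3: x = 32
step 4: x = 66
step 5: x = 132
step 6: x = 262
step 7: x = 520
step 8: x = 1034
step 9: x = 2060
step 10: x = 4110
The first disagreement with the log is at step 10, where the value should be x = 4110.

step 10, x = 4110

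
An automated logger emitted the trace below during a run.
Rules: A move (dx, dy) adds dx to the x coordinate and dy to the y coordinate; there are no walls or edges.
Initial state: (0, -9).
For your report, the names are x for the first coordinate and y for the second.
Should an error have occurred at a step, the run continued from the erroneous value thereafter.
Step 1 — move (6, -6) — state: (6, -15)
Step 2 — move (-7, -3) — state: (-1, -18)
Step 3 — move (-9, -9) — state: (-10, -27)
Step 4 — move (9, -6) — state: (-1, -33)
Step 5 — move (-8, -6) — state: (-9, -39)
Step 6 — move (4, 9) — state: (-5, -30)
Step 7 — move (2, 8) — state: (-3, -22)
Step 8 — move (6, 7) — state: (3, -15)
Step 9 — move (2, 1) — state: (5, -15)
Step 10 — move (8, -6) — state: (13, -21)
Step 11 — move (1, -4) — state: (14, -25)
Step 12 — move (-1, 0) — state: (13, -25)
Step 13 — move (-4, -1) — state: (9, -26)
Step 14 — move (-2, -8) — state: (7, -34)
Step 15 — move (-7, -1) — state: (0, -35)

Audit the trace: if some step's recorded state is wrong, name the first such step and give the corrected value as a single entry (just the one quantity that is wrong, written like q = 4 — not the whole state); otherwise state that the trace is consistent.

step 1: x = 0 + (6) = 6, y = -9 + (-6) = -15 -> verified
step 2: x = 6 + (-7) = -1, y = -15 + (-3) = -18 -> same as recorded
step 3: x = -1 + (-9) = -10, y = -18 + (-9) = -27 -> checks out
step 4: x = -10 + (9) = -1, y = -27 + (-6) = -33 -> same as recorded
step 5: x = -1 + (-8) = -9, y = -33 + (-6) = -39 -> confirmed correct
step 6: x = -9 + (4) = -5, y = -39 + (9) = -30 -> in agreement
step 7: x = -5 + (2) = -3, y = -30 + (8) = -22 -> agrees with the trace
step 8: x = -3 + (6) = 3, y = -22 + (7) = -15 -> confirmed correct
step 9: x = 3 + (2) = 5, y = -15 + (1) = -14 -> the trace has a different value
The earliest wrong entry is at step 9: it should read y = -14.

step 9, y = -14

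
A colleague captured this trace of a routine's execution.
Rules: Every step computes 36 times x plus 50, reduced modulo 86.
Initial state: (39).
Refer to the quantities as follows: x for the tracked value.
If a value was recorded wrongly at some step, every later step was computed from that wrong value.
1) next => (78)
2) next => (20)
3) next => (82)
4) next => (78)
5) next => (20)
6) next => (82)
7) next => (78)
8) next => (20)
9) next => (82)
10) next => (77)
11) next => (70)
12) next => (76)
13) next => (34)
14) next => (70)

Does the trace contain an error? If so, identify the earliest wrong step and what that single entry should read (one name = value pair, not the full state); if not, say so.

Step 1: x = (36*39 + 50) mod 86 = 78 — verified.
Step 2: x = (36*78 + 50) mod 86 = 20 — consistent with the trace.
Step 3: x = (36*20 + 50) mod 86 = 82 — same as recorded.
Step 4: x = (36*82 + 50) mod 86 = 78 — confirmed correct.
Step 5: x = (36*78 + 50) mod 86 = 20 — checks out.
Step 6: x = (36*20 + 50) mod 86 = 82 — no discrepancy.
Step 7: x = (36*82 + 50) mod 86 = 78 — same as recorded.
Step 8: x = (36*78 + 50) mod 86 = 20 — matches.
Step 9: x = (36*20 + 50) mod 86 = 82 — no discrepancy.
Step 10: x = (36*82 + 50) mod 86 = 78 — first mismatch against the trace.
Conclusion: step 10 carries the first error; the entry should be x = 78.

step 10, x = 78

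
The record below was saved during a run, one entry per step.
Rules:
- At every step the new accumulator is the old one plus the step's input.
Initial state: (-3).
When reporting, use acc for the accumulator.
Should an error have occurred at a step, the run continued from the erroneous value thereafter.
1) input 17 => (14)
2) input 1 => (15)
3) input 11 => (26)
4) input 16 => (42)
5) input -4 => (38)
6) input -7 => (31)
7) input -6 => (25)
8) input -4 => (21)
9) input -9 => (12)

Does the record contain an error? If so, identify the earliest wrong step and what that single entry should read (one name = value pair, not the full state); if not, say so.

1. acc = -3 + 17 = 14 (confirmed correct)
2. acc = 14 + 1 = 15 (exactly as logged)
3. acc = 15 + 11 = 26 (confirmed correct)
4. acc = 26 + 16 = 42 (consistent with the record)
5. acc = 42 + -4 = 38 (agrees with the record)
6. acc = 38 + -7 = 31 (no discrepancy)
7. acc = 31 + -6 = 25 (in agreement)
8. acc = 25 + -4 = 21 (confirmed correct)
9. acc = 21 + -9 = 12 (agrees with the record)
No step deviates from the rules.

no error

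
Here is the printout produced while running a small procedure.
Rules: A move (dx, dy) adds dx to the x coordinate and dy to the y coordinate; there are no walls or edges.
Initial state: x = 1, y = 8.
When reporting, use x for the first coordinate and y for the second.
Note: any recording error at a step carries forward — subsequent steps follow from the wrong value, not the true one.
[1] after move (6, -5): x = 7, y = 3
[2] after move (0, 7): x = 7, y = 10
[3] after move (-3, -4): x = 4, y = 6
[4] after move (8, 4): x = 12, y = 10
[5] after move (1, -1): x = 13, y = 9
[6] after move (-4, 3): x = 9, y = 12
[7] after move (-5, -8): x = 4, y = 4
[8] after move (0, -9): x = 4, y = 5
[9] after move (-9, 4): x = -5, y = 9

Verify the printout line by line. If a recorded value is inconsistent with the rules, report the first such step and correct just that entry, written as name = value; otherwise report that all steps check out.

step 1: x = 1 + (6) = 7, y = 8 + (-5) = 3 -> agrees with the printout
step 2: x = 7 + (0) = 7, y = 3 + (7) = 10 -> in agreement
step 3: x = 7 + (-3) = 4, y = 10 + (-4) = 6 -> verified
step 4: x = 4 + (8) = 12, y = 6 + (4) = 10 -> no discrepancy
step 5: x = 12 + (1) = 13, y = 10 + (-1) = 9 -> verified
step 6: x = 13 + (-4) = 9, y = 9 + (3) = 12 -> consistent with the printout
step 7: x = 9 + (-5) = 4, y = 12 + (-8) = 4 -> matches
step 8: x = 4 + (0) = 4, y = 4 + (-9) = -5 -> a discrepancy with the printout
So the first discrepancy is step 8, where the right value is y = -5.

step 8, y = -5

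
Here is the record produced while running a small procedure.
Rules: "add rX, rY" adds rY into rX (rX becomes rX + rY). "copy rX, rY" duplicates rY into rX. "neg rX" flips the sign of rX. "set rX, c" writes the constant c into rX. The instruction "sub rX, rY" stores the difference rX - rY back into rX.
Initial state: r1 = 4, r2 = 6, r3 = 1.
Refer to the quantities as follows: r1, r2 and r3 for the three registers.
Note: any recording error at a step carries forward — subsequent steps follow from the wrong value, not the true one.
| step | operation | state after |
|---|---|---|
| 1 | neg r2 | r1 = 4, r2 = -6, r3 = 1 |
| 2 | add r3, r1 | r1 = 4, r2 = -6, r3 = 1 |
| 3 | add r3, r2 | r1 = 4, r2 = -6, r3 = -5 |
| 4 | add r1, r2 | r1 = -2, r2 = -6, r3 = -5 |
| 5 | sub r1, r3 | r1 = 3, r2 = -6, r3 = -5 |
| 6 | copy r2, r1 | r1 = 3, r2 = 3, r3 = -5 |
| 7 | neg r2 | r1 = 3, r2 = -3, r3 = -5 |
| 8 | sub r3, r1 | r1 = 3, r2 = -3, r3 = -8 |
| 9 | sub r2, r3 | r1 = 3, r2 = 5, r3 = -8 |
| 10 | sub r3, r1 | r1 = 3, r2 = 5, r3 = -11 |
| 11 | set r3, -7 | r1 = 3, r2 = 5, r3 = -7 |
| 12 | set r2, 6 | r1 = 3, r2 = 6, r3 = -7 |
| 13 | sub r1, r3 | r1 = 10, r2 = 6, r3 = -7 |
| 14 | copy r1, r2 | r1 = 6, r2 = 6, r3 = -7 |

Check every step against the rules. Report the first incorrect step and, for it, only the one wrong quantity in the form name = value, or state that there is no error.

step 2, r3 = 5

Step 1: r2 = -(6) = -6 — exactly as logged.
Step 2: r3 = 1 + 4 = 5 — first mismatch against the record.
First deviation found at step 2; the corrected entry is r3 = 5.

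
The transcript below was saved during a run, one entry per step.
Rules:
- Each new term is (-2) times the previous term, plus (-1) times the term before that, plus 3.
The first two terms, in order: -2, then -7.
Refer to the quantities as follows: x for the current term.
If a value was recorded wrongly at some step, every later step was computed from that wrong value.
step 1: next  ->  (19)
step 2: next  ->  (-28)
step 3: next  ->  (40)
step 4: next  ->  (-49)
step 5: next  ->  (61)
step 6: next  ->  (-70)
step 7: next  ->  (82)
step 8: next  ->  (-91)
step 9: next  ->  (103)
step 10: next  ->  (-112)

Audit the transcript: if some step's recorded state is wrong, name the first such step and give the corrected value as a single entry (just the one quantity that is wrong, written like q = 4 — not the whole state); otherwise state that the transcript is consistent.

Recomputing the run from the initial state:
step 1: x = 19
step 2: x = -28
step 3: x = 40
step 4: x = -49
step 5: x = 61
step 6: x = -70
step 7: x = 82
step 8: x = -91
step 9: x = 103
step 10: x = -112
This matches the transcript at every step.

no error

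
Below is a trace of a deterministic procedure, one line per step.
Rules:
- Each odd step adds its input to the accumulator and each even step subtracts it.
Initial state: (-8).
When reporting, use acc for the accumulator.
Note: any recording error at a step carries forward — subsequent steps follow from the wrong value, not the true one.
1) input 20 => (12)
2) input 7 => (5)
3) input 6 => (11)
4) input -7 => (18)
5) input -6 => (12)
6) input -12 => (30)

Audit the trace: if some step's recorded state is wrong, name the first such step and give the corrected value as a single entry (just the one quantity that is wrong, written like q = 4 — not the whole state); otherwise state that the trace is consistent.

step 6, acc = 24

Recomputing the run from the initial state:
step 1: acc = 12
step 2: acc = 5
step 3: acc = 11
step 4: acc = 18
step 5: acc = 12
step 6: acc = 24
The first disagreement with the trace is at step 6, where the value should be acc = 24.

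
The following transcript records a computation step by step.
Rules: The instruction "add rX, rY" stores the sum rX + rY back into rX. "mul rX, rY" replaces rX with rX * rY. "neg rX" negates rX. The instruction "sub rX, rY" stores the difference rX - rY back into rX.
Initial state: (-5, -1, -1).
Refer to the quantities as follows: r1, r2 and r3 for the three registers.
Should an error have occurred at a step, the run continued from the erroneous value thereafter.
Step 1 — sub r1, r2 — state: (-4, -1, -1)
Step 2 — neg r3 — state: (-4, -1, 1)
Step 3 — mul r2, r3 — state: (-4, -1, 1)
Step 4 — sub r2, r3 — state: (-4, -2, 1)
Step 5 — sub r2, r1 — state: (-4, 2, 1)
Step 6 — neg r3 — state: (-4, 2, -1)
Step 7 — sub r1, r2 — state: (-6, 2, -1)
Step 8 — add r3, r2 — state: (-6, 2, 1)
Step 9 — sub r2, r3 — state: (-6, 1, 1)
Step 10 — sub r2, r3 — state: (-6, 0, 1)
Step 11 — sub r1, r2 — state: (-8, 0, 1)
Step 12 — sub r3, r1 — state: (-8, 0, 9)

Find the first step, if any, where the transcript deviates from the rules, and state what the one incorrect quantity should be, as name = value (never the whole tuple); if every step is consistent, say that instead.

step 11, r1 = -6

Step 1: r1 = -5 - -1 = -4 — exactly as logged.
Step 2: r3 = -(-1) = 1 — no discrepancy.
Step 3: r2 = -1 * 1 = -1 — exactly as logged.
Step 4: r2 = -1 - 1 = -2 — agrees with the transcript.
Step 5: r2 = -2 - -4 = 2 — confirmed correct.
Step 6: r3 = -(1) = -1 — no discrepancy.
Step 7: r1 = -4 - 2 = -6 — verified.
Step 8: r3 = -1 + 2 = 1 — agrees with the transcript.
Step 9: r2 = 2 - 1 = 1 — consistent with the transcript.
Step 10: r2 = 1 - 1 = 0 — checks out.
Step 11: r1 = -6 - 0 = -6 — not what was recorded.
First incorrect step: 11; the correct value is r1 = -6.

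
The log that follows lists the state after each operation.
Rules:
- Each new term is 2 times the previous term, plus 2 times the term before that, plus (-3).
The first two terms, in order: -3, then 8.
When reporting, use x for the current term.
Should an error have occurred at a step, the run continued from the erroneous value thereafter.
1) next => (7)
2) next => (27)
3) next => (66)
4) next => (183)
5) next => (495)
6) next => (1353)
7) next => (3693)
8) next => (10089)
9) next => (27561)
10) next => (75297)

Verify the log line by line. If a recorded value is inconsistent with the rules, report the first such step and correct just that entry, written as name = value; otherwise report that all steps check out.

step 3, x = 65

Step 1: x = 2*(8) + (2)*(-3) + (-3) = 7 — consistent with the log.
Step 2: x = 2*(7) + (2)*(8) + (-3) = 27 — matches.
Step 3: x = 2*(27) + (2)*(7) + (-3) = 65 — this is not what the log shows.
The audit stops at step 3: the recorded entry is wrong and should be x = 65.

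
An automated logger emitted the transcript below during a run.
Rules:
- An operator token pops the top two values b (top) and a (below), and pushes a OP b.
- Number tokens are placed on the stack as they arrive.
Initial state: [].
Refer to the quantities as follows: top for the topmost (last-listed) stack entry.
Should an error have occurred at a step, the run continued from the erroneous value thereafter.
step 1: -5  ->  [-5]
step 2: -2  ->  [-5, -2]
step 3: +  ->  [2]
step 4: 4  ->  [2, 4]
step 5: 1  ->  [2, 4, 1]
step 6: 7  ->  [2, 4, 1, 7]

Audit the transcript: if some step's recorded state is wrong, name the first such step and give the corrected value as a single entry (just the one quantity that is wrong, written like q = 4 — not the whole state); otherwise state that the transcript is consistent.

Recomputing the run from the initial state:
step 1: [-5]
step 2: [-5, -2]
step 3: [-7]
step 4: [-7, 4]
step 5: [-7, 4, 1]
step 6: [-7, 4, 1, 7]
The first disagreement with the transcript is at step 3, where the value should be top = -7.

step 3, top = -7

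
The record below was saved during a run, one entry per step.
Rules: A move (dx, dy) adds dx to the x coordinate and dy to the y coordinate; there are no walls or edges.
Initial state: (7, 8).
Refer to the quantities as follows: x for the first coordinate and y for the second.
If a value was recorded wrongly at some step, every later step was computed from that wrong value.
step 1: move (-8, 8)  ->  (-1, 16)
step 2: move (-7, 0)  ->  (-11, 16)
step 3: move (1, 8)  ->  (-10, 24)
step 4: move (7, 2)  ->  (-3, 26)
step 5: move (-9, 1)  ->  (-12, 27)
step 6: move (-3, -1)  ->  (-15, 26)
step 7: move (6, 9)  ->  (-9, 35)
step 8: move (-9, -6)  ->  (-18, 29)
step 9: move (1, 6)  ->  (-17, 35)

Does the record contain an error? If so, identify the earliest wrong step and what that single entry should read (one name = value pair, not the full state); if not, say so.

Step 1: x = 7 + (-8) = -1, y = 8 + (8) = 16 — matches.
Step 2: x = -1 + (-7) = -8, y = 16 + (0) = 16 — the record has a different value.
That makes step 2 the first incorrect line — x = -8 is what it should show.

step 2, x = -8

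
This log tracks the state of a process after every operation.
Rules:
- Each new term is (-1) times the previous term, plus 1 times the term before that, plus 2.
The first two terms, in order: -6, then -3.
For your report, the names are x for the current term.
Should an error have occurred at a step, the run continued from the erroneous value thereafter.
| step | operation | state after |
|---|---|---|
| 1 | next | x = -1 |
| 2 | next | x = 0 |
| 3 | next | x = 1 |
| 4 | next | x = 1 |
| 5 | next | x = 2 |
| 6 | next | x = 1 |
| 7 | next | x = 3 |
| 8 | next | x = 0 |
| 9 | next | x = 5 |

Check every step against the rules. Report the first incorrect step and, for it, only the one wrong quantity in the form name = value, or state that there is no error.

no error

step 1: x = -1*(-3) + (1)*(-6) + (2) = -1 -> consistent with the log
step 2: x = -1*(-1) + (1)*(-3) + (2) = 0 -> agrees with the log
step 3: x = -1*(0) + (1)*(-1) + (2) = 1 -> no discrepancy
step 4: x = -1*(1) + (1)*(0) + (2) = 1 -> consistent with the log
step 5: x = -1*(1) + (1)*(1) + (2) = 2 -> exactly as logged
step 6: x = -1*(2) + (1)*(1) + (2) = 1 -> same as recorded
step 7: x = -1*(1) + (1)*(2) + (2) = 3 -> checks out
step 8: x = -1*(3) + (1)*(1) + (2) = 0 -> exactly as logged
step 9: x = -1*(0) + (1)*(3) + (2) = 5 -> no discrepancy
The recomputation confirms every line.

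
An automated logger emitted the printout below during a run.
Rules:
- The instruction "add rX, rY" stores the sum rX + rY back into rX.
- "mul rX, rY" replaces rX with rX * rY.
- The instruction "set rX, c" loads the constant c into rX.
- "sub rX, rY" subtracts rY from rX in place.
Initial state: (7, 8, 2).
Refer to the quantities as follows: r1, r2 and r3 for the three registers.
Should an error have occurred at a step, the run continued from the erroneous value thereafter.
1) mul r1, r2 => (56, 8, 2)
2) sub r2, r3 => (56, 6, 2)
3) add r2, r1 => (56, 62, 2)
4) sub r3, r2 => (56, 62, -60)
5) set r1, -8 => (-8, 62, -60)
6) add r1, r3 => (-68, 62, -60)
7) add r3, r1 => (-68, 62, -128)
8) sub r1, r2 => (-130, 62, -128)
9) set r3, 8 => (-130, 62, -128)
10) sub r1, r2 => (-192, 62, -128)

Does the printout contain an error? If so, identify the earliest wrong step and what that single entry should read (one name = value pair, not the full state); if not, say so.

Recomputing the run from the initial state:
step 1: r1 = 56, r2 = 8, r3 = 2
step 2: r1 = 56, r2 = 6, r3 = 2
step 3: r1 = 56, r2 = 62, r3 = 2
step 4: r1 = 56, r2 = 62, r3 = -60
step 5: r1 = -8, r2 = 62, r3 = -60
step 6: r1 = -68, r2 = 62, r3 = -60
step 7: r1 = -68, r2 = 62, r3 = -128
step 8: r1 = -130, r2 = 62, r3 = -128
step 9: r1 = -130, r2 = 62, r3 = 8
step 10: r1 = -192, r2 = 62, r3 = 8
The first disagreement with the printout is at step 9, where the value should be r3 = 8.

step 9, r3 = 8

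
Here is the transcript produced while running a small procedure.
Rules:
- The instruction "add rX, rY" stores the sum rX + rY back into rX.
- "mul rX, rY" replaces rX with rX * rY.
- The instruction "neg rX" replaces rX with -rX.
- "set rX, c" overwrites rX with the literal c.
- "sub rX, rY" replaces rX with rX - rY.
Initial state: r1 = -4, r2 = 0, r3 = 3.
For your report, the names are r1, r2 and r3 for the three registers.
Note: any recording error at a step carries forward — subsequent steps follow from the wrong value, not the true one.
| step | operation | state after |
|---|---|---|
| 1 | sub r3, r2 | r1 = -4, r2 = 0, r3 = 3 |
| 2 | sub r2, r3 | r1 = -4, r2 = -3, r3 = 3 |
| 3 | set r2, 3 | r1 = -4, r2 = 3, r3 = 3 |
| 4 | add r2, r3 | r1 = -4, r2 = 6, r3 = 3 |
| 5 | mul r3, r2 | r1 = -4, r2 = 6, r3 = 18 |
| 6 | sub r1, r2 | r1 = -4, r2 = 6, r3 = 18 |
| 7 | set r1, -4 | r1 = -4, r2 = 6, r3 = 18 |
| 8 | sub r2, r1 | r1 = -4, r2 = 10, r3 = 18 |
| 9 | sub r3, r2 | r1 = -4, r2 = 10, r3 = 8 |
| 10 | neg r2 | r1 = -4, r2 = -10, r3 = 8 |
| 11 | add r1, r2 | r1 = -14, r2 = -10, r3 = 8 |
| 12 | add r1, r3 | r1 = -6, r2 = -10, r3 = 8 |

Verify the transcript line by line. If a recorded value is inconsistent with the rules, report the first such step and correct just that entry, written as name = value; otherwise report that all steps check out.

Recomputing the run from the initial state:
step 1: r1 = -4, r2 = 0, r3 = 3
step 2: r1 = -4, r2 = -3, r3 = 3
step 3: r1 = -4, r2 = 3, r3 = 3
step 4: r1 = -4, r2 = 6, r3 = 3
step 5: r1 = -4, r2 = 6, r3 = 18
step 6: r1 = -10, r2 = 6, r3 = 18
step 7: r1 = -4, r2 = 6, r3 = 18
step 8: r1 = -4, r2 = 10, r3 = 18
step 9: r1 = -4, r2 = 10, r3 = 8
step 10: r1 = -4, r2 = -10, r3 = 8
step 11: r1 = -14, r2 = -10, r3 = 8
step 12: r1 = -6, r2 = -10, r3 = 8
The first disagreement with the transcript is at step 6, where the value should be r1 = -10.

step 6, r1 = -10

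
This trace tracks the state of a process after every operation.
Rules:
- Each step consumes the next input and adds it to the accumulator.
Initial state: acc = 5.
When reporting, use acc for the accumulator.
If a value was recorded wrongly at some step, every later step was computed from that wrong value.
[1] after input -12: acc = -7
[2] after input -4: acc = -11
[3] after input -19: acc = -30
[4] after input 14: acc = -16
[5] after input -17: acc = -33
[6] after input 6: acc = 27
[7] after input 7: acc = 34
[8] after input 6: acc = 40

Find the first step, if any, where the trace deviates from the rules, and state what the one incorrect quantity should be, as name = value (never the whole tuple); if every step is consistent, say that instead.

step 6, acc = -27

Recomputing the run from the initial state:
step 1: acc = -7
step 2: acc = -11
step 3: acc = -30
step 4: acc = -16
step 5: acc = -33
step 6: acc = -27
step 7: acc = -20
step 8: acc = -14
The first disagreement with the trace is at step 6, where the value should be acc = -27.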